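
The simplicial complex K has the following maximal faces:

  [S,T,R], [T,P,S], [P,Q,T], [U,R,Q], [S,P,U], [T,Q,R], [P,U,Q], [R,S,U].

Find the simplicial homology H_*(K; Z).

K has 6 vertices, 12 edges, 8 triangles.
rank ∂_0 = 0, rank ∂_1 = 5 ⇒ b_0 = 6 − 0 − 5 = 1; all invariant factors of ∂_1 are 1 so no torsion. So H_0 = Z.
rank ∂_1 = 5, rank ∂_2 = 7 ⇒ b_1 = 12 − 5 − 7 = 0; all invariant factors of ∂_2 are 1 so no torsion. So H_1 = 0.
rank ∂_2 = 7, rank ∂_3 = 0 ⇒ b_2 = 8 − 7 − 0 = 1. So H_2 = Z.

H_0 ≅ Z,  H_1 = 0,  H_2 ≅ Z.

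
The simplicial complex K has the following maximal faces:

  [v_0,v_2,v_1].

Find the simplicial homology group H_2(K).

We work with the vertex ordering v_0 < v_1 < v_2. The simplices of K, each written with vertices in increasing order, are:

  0-simplices (3): [v_0], [v_1], [v_2]
  1-simplices (3): [v_0,v_1], [v_0,v_2], [v_1,v_2]
  2-simplices (1): [v_0,v_1,v_2]

Hence C_0 ≅ Z^3, C_1 ≅ Z^3, C_2 ≅ Z^1.

Boundary ∂_1: C_1 → C_0 maps an edge to its endpoints' difference, ∂[p,q] = q − p.
As a 3×3 matrix over Z this has rank 2, with invariant factors (1,1).

Boundary ∂_2: C_2 → C_1 acts by ∂[p,q,r] = [q,r] − [p,r] + [p,q]. For instance
  ∂[v_0,v_1,v_2] = [v_1,v_2] − [v_0,v_2] + [v_0,v_1].
The 3×1 boundary matrix has rank 1 and Smith normal form diag(1).

From H_k ≅ ker(∂_k) / im(∂_{k+1}) we obtain:

  H_2: rank ker ∂_2 − rank ∂_3 = (1 − 1) − 0 = 0, and there is no ∂_3, so H_2 ≅ 0.

H_2 ≅ 0.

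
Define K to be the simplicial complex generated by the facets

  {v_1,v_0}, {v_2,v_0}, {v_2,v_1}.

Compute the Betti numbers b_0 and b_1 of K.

b_0 = 1, b_1 = 1.

We work with the vertex ordering v_0 < v_1 < v_2. The simplices of K, each written with vertices in increasing order, are:

  0-simplices (3): [v_0], [v_1], [v_2]
  1-simplices (3): [v_0,v_1], [v_0,v_2], [v_1,v_2]

Hence C_0 ≅ Z^3, C_1 ≅ Z^3.

∂_1: C_1 → C_0 maps an edge to its endpoints' difference, ∂[p,q] = q − p.
The resulting 3×3 matrix has rank 2, and its Smith normal form has invariant factors (1,1).

Reading off H_k = ker ∂_k / im ∂_{k+1}:

  H_0: rank C_0 − rank ∂_1 = 3 − 2 = 1, and the invariant factors of ∂_1 are all 1, so H_0 ≅ Z.
  H_1: rank ker ∂_1 − rank ∂_2 = (3 − 2) − 0 = 1, and there is no ∂_2, so H_1 ≅ Z.

(K is a triangulation of the circle S^1.)

Hence the Betti numbers are b_0 = 1, b_1 = 1.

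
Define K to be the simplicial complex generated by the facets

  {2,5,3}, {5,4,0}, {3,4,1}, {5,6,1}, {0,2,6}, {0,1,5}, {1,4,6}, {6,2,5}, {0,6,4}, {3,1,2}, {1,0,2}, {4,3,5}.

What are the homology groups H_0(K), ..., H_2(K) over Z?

H_0 ≅ Z,  H_1 ≅ Z_2,  H_2 = 0.

Fix the vertex order 0 < 1 < 2 < 3 < 4 < 5 < 6 and write every simplex with vertices in increasing order. Then dim K = 2 and the simplices of K are:

  0-simplices (7): [0], [1], [2], [3], [4], [5], [6]
  1-simplices (18): [0,1], [0,2], [0,4], [0,5], [0,6], [1,2], [1,3], [1,4], [1,5], [1,6], [2,3], [2,5], [2,6], [3,4], [3,5], [4,5], [4,6], [5,6]
  2-simplices (12): [0,1,2], [0,1,5], [0,2,6], [0,4,5], [0,4,6], [1,2,3], [1,3,4], [1,4,6], [1,5,6], [2,3,5], [2,5,6], [3,4,5]

Hence C_0 ≅ Z^7, C_1 ≅ Z^18, C_2 ≅ Z^12.

The boundary map ∂_1: C_1 → C_0 maps an edge to its endpoints' difference, ∂[p,q] = q − p. For instance
  ∂[2,3] = [3] − [2].
As a 7×18 matrix over Z this has rank 6, with invariant factors (1,1,1,1,1,1).

The boundary map ∂_2: C_2 → C_1 sends each 2-simplex [p,q,r] to [q,r] − [p,r] + [p,q]. For instance
  ∂[1,2,3] = [2,3] − [1,3] + [1,2],
  ∂[1,3,4] = [3,4] − [1,4] + [1,3].
This gives a 18×12 integer matrix of rank 12; reducing to Smith normal form yields diagonal entries (1,1,1,1,1,1,1,1,1,1,1,2).

Reading off H_k = ker ∂_k / im ∂_{k+1}:

  H_0: rank C_0 − rank ∂_1 = 7 − 6 = 1, and the invariant factors of ∂_1 are all 1, so H_0 ≅ Z.
  H_1: rank ker ∂_1 − rank ∂_2 = (18 − 6) − 12 = 0, and ∂_2 has invariant factor 2 > 1, so H_1 ≅ Z_2.
  H_2: rank ker ∂_2 − rank ∂_3 = (12 − 12) − 0 = 0, and there is no ∂_3, so H_2 ≅ 0.

As a check, the Euler characteristic is 7 − 18 + 12 = 1, which agrees with 1 − 0 + 0 = 1.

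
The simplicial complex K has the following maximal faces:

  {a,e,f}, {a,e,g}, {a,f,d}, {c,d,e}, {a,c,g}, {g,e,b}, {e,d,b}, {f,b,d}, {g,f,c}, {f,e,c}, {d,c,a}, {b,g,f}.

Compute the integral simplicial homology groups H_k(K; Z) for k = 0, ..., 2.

H_0 = Z,  H_1 = Z/2,  H_2 = 0.

Order the vertices as a < b < c < d < e < f < g. Listing each simplex with vertices in this order, K has dimension 2 with simplices:

  0-simplices (7): a, b, c, d, e, f, g
  1-simplices (18): ac, ad, ae, af, ag, bd, be, bf, bg, cd, ce, cf, cg, de, df, ef, eg, fg
  2-simplices (12): acd, acg, adf, aef, aeg, bde, bdf, beg, bfg, cde, cef, cfg

giving chain groups C_0 ≅ Z^7, C_1 ≅ Z^18, C_2 ≅ Z^12.

The boundary map ∂_1: C_1 → C_0 maps an edge to its endpoints' difference, ∂[p,q] = q − p.
As a 7×18 matrix over Z this has rank 6, with invariant factors (1,1,1,1,1,1).

The boundary map ∂_2: C_2 → C_1 maps a triangle to the signed sum of its edges. For instance
  ∂adf = df − af + ad,
  ∂aeg = eg − ag + ae.
The resulting 18×12 matrix has rank 12, and its Smith normal form has invariant factors (1,1,1,1,1,1,1,1,1,1,1,2).

Reading off H_k = ker ∂_k / im ∂_{k+1}:

  H_0: rank C_0 − rank ∂_1 = 7 − 6 = 1, and the invariant factors of ∂_1 are all 1, so H_0 ≅ Z.
  H_1: rank ker ∂_1 − rank ∂_2 = (18 − 6) − 12 = 0, and ∂_2 has invariant factor 2 > 1, so H_1 ≅ Z/2.
  H_2: rank ker ∂_2 − rank ∂_3 = (12 − 12) − 0 = 0, and there is no ∂_3, so H_2 ≅ 0.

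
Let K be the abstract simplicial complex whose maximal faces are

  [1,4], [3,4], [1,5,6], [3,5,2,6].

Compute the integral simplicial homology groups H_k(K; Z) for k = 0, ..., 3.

Order the vertices as 1 < 2 < 3 < 4 < 5 < 6. Listing each simplex with vertices in this order, K has dimension 3 with simplices:

  0-simplices (6): [1], [2], [3], [4], [5], [6]
  1-simplices (10): [1,4], [1,5], [1,6], [2,3], [2,5], [2,6], [3,4], [3,5], [3,6], [5,6]
  2-simplices (5): [1,5,6], [2,3,5], [2,3,6], [2,5,6], [3,5,6]
  3-simplices (1): [2,3,5,6]

so the chain groups are C_0 ≅ Z^6, C_1 ≅ Z^10, C_2 ≅ Z^5, C_3 ≅ Z^1.

The boundary map ∂_1: C_1 → C_0 maps an edge to its endpoints' difference, ∂[p,q] = q − p. For instance
  ∂[2,6] = [6] − [2].
The resulting 6×10 matrix has rank 5, and its Smith normal form has invariant factors (1,1,1,1,1).

Boundary ∂_2: C_2 → C_1 maps a triangle to the signed sum of its edges. For instance
  ∂[2,5,6] = [5,6] − [2,6] + [2,5],
  ∂[2,3,6] = [3,6] − [2,6] + [2,3].
The 10×5 boundary matrix has rank 4 and Smith normal form diag(1,1,1,1).

∂_3: C_3 → C_2 sends each 3-simplex σ to the alternating sum Σ_i (−1)^i (σ with its i-th vertex removed). For instance
  ∂[2,3,5,6] = [3,5,6] − [2,5,6] + [2,3,6] − [2,3,5].
As a 5×1 matrix over Z this has rank 1, with invariant factors (1).

From H_k ≅ ker(∂_k) / im(∂_{k+1}) we obtain:

  H_0: rank C_0 − rank ∂_1 = 6 − 5 = 1, and the invariant factors of ∂_1 are all 1, so H_0 ≅ Z.
  H_1: rank ker ∂_1 − rank ∂_2 = (10 − 5) − 4 = 1, and the invariant factors of ∂_2 are all 1, so H_1 ≅ Z.
  H_2: rank ker ∂_2 − rank ∂_3 = (5 − 4) − 1 = 0, and the invariant factors of ∂_3 are all 1, so H_2 ≅ 0.
  H_3: rank ker ∂_3 − rank ∂_4 = (1 − 1) − 0 = 0, and there is no ∂_4, so H_3 ≅ 0.

As a check, the Euler characteristic is 6 − 10 + 5 − 1 = 0, which agrees with 1 − 1 + 0 − 0 = 0.

H_0 ≅ Z,  H_1 ≅ Z,  H_2 = 0,  H_3 = 0.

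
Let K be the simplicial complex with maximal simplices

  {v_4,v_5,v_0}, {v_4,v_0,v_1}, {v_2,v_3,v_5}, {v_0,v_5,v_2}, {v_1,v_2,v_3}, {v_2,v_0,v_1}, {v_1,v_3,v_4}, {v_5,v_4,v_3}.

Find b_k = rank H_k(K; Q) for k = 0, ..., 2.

b_0 = 1, b_1 = 0, b_2 = 1.

K has 6 vertices, 12 edges, 8 triangles.
rank ∂_0 = 0, rank ∂_1 = 5 ⇒ b_0 = 6 − 0 − 5 = 1; all invariant factors of ∂_1 are 1 so no torsion. So H_0 = Z.
rank ∂_1 = 5, rank ∂_2 = 7 ⇒ b_1 = 12 − 5 − 7 = 0; all invariant factors of ∂_2 are 1 so no torsion. So H_1 = 0.
rank ∂_2 = 7, rank ∂_3 = 0 ⇒ b_2 = 8 − 7 − 0 = 1. So H_2 = Z.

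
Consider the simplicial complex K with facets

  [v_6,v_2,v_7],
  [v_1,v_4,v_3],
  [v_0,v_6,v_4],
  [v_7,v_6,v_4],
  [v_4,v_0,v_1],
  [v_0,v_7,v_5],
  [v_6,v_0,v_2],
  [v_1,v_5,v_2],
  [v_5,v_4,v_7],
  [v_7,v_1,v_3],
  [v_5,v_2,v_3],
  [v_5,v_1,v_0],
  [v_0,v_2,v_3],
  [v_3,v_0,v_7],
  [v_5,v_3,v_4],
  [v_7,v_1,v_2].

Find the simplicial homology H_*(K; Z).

K has 8 vertices, 24 edges, 16 triangles.
rank ∂_0 = 0, rank ∂_1 = 7 ⇒ b_0 = 8 − 0 − 7 = 1; all invariant factors of ∂_1 are 1 so no torsion. So H_0 = Z.
rank ∂_1 = 7, rank ∂_2 = 15 ⇒ b_1 = 24 − 7 − 15 = 2; all invariant factors of ∂_2 are 1 so no torsion. So H_1 = Z^2.
rank ∂_2 = 15, rank ∂_3 = 0 ⇒ b_2 = 16 − 15 − 0 = 1. So H_2 = Z.

H_0 = Z,  H_1 = Z^2,  H_2 = Z.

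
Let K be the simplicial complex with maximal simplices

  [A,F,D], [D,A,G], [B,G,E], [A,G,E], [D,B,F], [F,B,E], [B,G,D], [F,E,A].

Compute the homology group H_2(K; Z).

H_2 ≅ Z.

Take the total order A < B < D < E < F < G on the vertex set. Then K (dimension 2) consists of the simplices:

  0-simplices (6): A, B, D, E, F, G
  1-simplices (12): AD, AE, AF, AG, BD, BE, BF, BG, DF, DG, EF, EG
  2-simplices (8): ADF, ADG, AEF, AEG, BDF, BDG, BEF, BEG

so the chain groups are C_0 ≅ Z^6, C_1 ≅ Z^12, C_2 ≅ Z^8.

∂_1: C_1 → C_0 is given by ∂[p,q] = [q] − [p]. For instance
  ∂AD = D − A.
This gives a 6×12 integer matrix of rank 5; reducing to Smith normal form yields diagonal entries (1,1,1,1,1).

∂_2: C_2 → C_1 acts by ∂[p,q,r] = [q,r] − [p,r] + [p,q]. For instance
  ∂AEG = EG − AG + AE,
  ∂BEF = EF − BF + BE.
The 12×8 boundary matrix has rank 7 and Smith normal form diag(1,1,1,1,1,1,1).

Computing H_k = (kernel of ∂_k) / (image of ∂_{k+1}):

  H_2: rank ker ∂_2 − rank ∂_3 = (8 − 7) − 0 = 1, and there is no ∂_3, so H_2 ≅ Z.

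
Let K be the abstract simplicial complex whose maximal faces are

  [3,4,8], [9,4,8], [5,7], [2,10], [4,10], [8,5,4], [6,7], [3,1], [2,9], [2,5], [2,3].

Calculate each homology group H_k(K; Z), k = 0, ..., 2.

H_0 ≅ Z,  H_1 ≅ Z^3,  H_2 = 0.

Take the total order 1 < 2 < 3 < 4 < 5 < 6 < 7 < 8 < 9 < 10 on the vertex set. Then K (dimension 2) consists of the simplices:

  0-simplices (10): [1], [2], [3], [4], [5], [6], [7], [8], [9], [10]
  1-simplices (15): [1,3], [2,3], [2,5], [2,9], [2,10], [3,4], [3,8], [4,5], [4,8], [4,9], [4,10], [5,7], [5,8], [6,7], [8,9]
  2-simplices (3): [3,4,8], [4,5,8], [4,8,9]

so the chain groups are C_0 ≅ Z^10, C_1 ≅ Z^15, C_2 ≅ Z^3.

∂_1: C_1 → C_0 maps an edge to its endpoints' difference, ∂[p,q] = q − p. For instance
  ∂[5,7] = [7] − [5].
This gives a 10×15 integer matrix of rank 9; reducing to Smith normal form yields diagonal entries (1,1,1,1,1,1,1,1,1).

The boundary map ∂_2: C_2 → C_1 sends each 2-simplex [p,q,r] to [q,r] − [p,r] + [p,q]. For instance
  ∂[3,4,8] = [4,8] − [3,8] + [3,4],
  ∂[4,5,8] = [5,8] − [4,8] + [4,5].
This gives a 15×3 integer matrix of rank 3; reducing to Smith normal form yields diagonal entries (1,1,1).

Now H_k = ker ∂_k / im ∂_{k+1}, so:

  H_0: rank C_0 − rank ∂_1 = 10 − 9 = 1, and the invariant factors of ∂_1 are all 1, so H_0 ≅ Z.
  H_1: rank ker ∂_1 − rank ∂_2 = (15 − 9) − 3 = 3, and the invariant factors of ∂_2 are all 1, so H_1 ≅ Z^3.
  H_2: rank ker ∂_2 − rank ∂_3 = (3 − 3) − 0 = 0, and there is no ∂_3, so H_2 ≅ 0.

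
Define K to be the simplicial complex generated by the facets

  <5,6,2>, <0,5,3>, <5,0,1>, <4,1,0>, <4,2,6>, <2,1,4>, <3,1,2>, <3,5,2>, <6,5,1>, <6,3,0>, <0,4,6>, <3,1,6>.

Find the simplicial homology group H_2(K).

H_2 = 0.

Take the total order 0 < 1 < 2 < 3 < 4 < 5 < 6 on the vertex set. Then K (dimension 2) consists of the simplices:

  0-simplices (7): [0], [1], [2], [3], [4], [5], [6]
  1-simplices (18): [0,1], [0,3], [0,4], [0,5], [0,6], [1,2], [1,3], [1,4], [1,5], [1,6], [2,3], [2,4], [2,5], [2,6], [3,5], [3,6], [4,6], [5,6]
  2-simplices (12): [0,1,4], [0,1,5], [0,3,5], [0,3,6], [0,4,6], [1,2,3], [1,2,4], [1,3,6], [1,5,6], [2,3,5], [2,4,6], [2,5,6]

giving chain groups C_0 ≅ Z^7, C_1 ≅ Z^18, C_2 ≅ Z^12.

The boundary map ∂_1: C_1 → C_0 maps an edge to its endpoints' difference, ∂[p,q] = q − p. For instance
  ∂[2,6] = [6] − [2].
This gives a 7×18 integer matrix of rank 6; reducing to Smith normal form yields diagonal entries (1,1,1,1,1,1).

Boundary ∂_2: C_2 → C_1 maps a triangle to the signed sum of its edges. For instance
  ∂[0,1,4] = [1,4] − [0,4] + [0,1],
  ∂[0,1,5] = [1,5] − [0,5] + [0,1].
This gives a 18×12 integer matrix of rank 12; reducing to Smith normal form yields diagonal entries (1,1,1,1,1,1,1,1,1,1,1,2).

Now H_k = ker ∂_k / im ∂_{k+1}, so:

  H_2: rank ker ∂_2 − rank ∂_3 = (12 − 12) − 0 = 0, and there is no ∂_3, so H_2 = 0.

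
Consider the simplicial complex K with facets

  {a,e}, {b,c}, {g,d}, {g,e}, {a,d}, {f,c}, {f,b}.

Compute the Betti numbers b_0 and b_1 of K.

Take the total order a < b < c < d < e < f < g on the vertex set. Then K (dimension 1) consists of the simplices:

  0-simplices (7): a, b, c, d, e, f, g
  1-simplices (7): ad, ae, bc, bf, cf, dg, eg

giving chain groups C_0 ≅ Z^7, C_1 ≅ Z^7.

The boundary map ∂_1: C_1 → C_0 maps an edge to its endpoints' difference, ∂[p,q] = q − p.
The 7×7 boundary matrix has rank 5 and Smith normal form diag(1,1,1,1,1).

Reading off H_k = ker ∂_k / im ∂_{k+1}:

  H_0: rank C_0 − rank ∂_1 = 7 − 5 = 2, and the invariant factors of ∂_1 are all 1, so H_0 = Z^2.
  H_1: rank ker ∂_1 − rank ∂_2 = (7 − 5) − 0 = 2, and there is no ∂_2, so H_1 = Z^2.

As a check, the Euler characteristic is 7 − 7 = 0, which agrees with 2 − 2 = 0.

Hence the Betti numbers are b_0 = 2, b_1 = 2.

b_0 = 2, b_1 = 2.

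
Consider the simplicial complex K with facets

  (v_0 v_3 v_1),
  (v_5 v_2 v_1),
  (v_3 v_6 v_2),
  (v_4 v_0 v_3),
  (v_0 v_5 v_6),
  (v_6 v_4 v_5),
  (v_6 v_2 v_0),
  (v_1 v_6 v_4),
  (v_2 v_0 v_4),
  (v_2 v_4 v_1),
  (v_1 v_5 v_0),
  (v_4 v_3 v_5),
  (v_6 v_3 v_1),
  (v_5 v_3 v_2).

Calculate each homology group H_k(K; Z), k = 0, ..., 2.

H_0 ≅ Z,  H_1 ≅ Z^2,  H_2 ≅ Z.

We work with the vertex ordering v_0 < v_1 < v_2 < v_3 < v_4 < v_5 < v_6. The simplices of K, each written with vertices in increasing order, are:

  0-simplices (7): [v_0], [v_1], [v_2], [v_3], [v_4], [v_5], [v_6]
  1-simplices (21): (21 of them)
  2-simplices (14): (14 of them)

giving chain groups C_0 ≅ Z^7, C_1 ≅ Z^21, C_2 ≅ Z^14.

Boundary ∂_1: C_1 → C_0 is given by ∂[p,q] = [q] − [p].
As a 7×21 matrix over Z this has rank 6, with invariant factors (1,1,1,1,1,1).

Boundary ∂_2: C_2 → C_1 sends each 2-simplex [p,q,r] to [q,r] − [p,r] + [p,q]. For instance
  ∂[v_4,v_5,v_6] = [v_5,v_6] − [v_4,v_6] + [v_4,v_5],
  ∂[v_0,v_1,v_5] = [v_1,v_5] − [v_0,v_5] + [v_0,v_1].
The resulting 21×14 matrix has rank 13, and its Smith normal form has invariant factors (1,1,1,1,1,1,1,1,1,1,1,1,1).

Reading off H_k = ker ∂_k / im ∂_{k+1}:

  H_0: rank C_0 − rank ∂_1 = 7 − 6 = 1, and the invariant factors of ∂_1 are all 1, so H_0 = Z.
  H_1: rank ker ∂_1 − rank ∂_2 = (21 − 6) − 13 = 2, and the invariant factors of ∂_2 are all 1, so H_1 = Z^2.
  H_2: rank ker ∂_2 − rank ∂_3 = (14 − 13) − 0 = 1, and there is no ∂_3, so H_2 = Z.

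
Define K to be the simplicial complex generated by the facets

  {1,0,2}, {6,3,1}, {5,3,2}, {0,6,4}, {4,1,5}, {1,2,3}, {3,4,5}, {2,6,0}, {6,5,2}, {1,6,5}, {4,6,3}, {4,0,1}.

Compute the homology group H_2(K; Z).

H_2 = 0.

We work with the vertex ordering 0 < 1 < 2 < 3 < 4 < 5 < 6. The simplices of K, each written with vertices in increasing order, are:

  0-simplices (7): [0], [1], [2], [3], [4], [5], [6]
  1-simplices (18): [0,1], [0,2], [0,4], [0,6], [1,2], [1,3], [1,4], [1,5], [1,6], [2,3], [2,5], [2,6], [3,4], [3,5], [3,6], [4,5], [4,6], [5,6]
  2-simplices (12): [0,1,2], [0,1,4], [0,2,6], [0,4,6], [1,2,3], [1,3,6], [1,4,5], [1,5,6], [2,3,5], [2,5,6], [3,4,5], [3,4,6]

giving chain groups C_0 ≅ Z^7, C_1 ≅ Z^18, C_2 ≅ Z^12.

The boundary map ∂_1: C_1 → C_0 sends each edge [p,q] (with p < q) to q − p.
This gives a 7×18 integer matrix of rank 6; reducing to Smith normal form yields diagonal entries (1,1,1,1,1,1).

∂_2: C_2 → C_1 acts by ∂[p,q,r] = [q,r] − [p,r] + [p,q]. For instance
  ∂[0,1,2] = [1,2] − [0,2] + [0,1],
  ∂[0,4,6] = [4,6] − [0,6] + [0,4].
The 18×12 boundary matrix has rank 12 and Smith normal form diag(1,1,1,1,1,1,1,1,1,1,1,2).

Computing H_k = (kernel of ∂_k) / (image of ∂_{k+1}):

  H_2: rank ker ∂_2 − rank ∂_3 = (12 − 12) − 0 = 0, and there is no ∂_3, so H_2 ≅ 0.

(K is a triangulation of the real projective plane RP^2.)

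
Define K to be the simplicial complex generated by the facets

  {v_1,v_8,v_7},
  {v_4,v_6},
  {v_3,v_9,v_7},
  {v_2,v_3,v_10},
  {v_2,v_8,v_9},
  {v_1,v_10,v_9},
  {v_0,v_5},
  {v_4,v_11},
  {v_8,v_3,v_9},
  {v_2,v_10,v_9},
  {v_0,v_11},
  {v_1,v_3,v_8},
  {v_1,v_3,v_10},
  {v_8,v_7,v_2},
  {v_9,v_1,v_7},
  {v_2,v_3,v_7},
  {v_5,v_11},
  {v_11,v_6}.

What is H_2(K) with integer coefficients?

H_2 = 0.

Order the vertices as v_0 < v_1 < v_2 < v_3 < v_4 < v_5 < v_6 < v_7 < v_8 < v_9 < v_10 < v_11. Listing each simplex with vertices in this order, K has dimension 2 with simplices:

  0-simplices (12): [v_0], [v_1], [v_2], [v_3], [v_4], [v_5], [v_6], [v_7], [v_8], [v_9], [v_10], [v_11]
  1-simplices (24): (24 of them)
  2-simplices (12): (12 of them)

Hence C_0 ≅ Z^12, C_1 ≅ Z^24, C_2 ≅ Z^12.

Boundary ∂_1: C_1 → C_0 sends each edge [p,q] (with p < q) to q − p.
This gives a 12×24 integer matrix of rank 10; reducing to Smith normal form yields diagonal entries (1,1,1,1,1,1,1,1,1,1).

The boundary map ∂_2: C_2 → C_1 sends each 2-simplex [p,q,r] to [q,r] − [p,r] + [p,q]. For instance
  ∂[v_1,v_7,v_8] = [v_7,v_8] − [v_1,v_8] + [v_1,v_7],
  ∂[v_1,v_9,v_10] = [v_9,v_10] − [v_1,v_10] + [v_1,v_9].
As a 24×12 matrix over Z this has rank 12, with invariant factors (1,1,1,1,1,1,1,1,1,1,1,2).

Reading off H_k = ker ∂_k / im ∂_{k+1}:

  H_2: rank ker ∂_2 − rank ∂_3 = (12 − 12) − 0 = 0, and there is no ∂_3, so H_2 = 0.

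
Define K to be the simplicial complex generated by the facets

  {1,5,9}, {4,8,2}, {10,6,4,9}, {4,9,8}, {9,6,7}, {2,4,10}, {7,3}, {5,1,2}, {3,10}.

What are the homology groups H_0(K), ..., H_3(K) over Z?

H_0 ≅ Z,  H_1 ≅ Z^2,  H_2 = 0,  H_3 = 0.

Take the total order 1 < 2 < 3 < 4 < 5 < 6 < 7 < 8 < 9 < 10 on the vertex set. Then K (dimension 3) consists of the simplices:

  0-simplices (10): [1], [2], [3], [4], [5], [6], [7], [8], [9], [10]
  1-simplices (20): [1,2], [1,5], [1,9], [2,4], [2,5], [2,8], [2,10], [3,7], [3,10], [4,6], [4,8], [4,9], [4,10], [5,9], [6,7], [6,9], [6,10], [7,9], [8,9], [9,10]
  2-simplices (10): [1,2,5], [1,5,9], [2,4,8], [2,4,10], [4,6,9], [4,6,10], [4,8,9], [4,9,10], [6,7,9], [6,9,10]
  3-simplices (1): [4,6,9,10]

giving chain groups C_0 ≅ Z^10, C_1 ≅ Z^20, C_2 ≅ Z^10, C_3 ≅ Z^1.

Boundary ∂_1: C_1 → C_0 maps an edge to its endpoints' difference, ∂[p,q] = q − p.
This gives a 10×20 integer matrix of rank 9; reducing to Smith normal form yields diagonal entries (1,1,1,1,1,1,1,1,1).

Boundary ∂_2: C_2 → C_1 maps a triangle to the signed sum of its edges. For instance
  ∂[2,4,8] = [4,8] − [2,8] + [2,4],
  ∂[4,6,10] = [6,10] − [4,10] + [4,6].
The 20×10 boundary matrix has rank 9 and Smith normal form diag(1,1,1,1,1,1,1,1,1).

Boundary ∂_3: C_3 → C_2 sends each 3-simplex σ to the alternating sum Σ_i (−1)^i (σ with its i-th vertex removed). For instance
  ∂[4,6,9,10] = [6,9,10] − [4,9,10] + [4,6,10] − [4,6,9].
As a 10×1 matrix over Z this has rank 1, with invariant factors (1).

Now H_k = ker ∂_k / im ∂_{k+1}, so:

  H_0: rank C_0 − rank ∂_1 = 10 − 9 = 1, and the invariant factors of ∂_1 are all 1, so H_0 ≅ Z.
  H_1: rank ker ∂_1 − rank ∂_2 = (20 − 9) − 9 = 2, and the invariant factors of ∂_2 are all 1, so H_1 ≅ Z^2.
  H_2: rank ker ∂_2 − rank ∂_3 = (10 − 9) − 1 = 0, and the invariant factors of ∂_3 are all 1, so H_2 ≅ 0.
  H_3: rank ker ∂_3 − rank ∂_4 = (1 − 1) − 0 = 0, and there is no ∂_4, so H_3 ≅ 0.

As a check, the Euler characteristic is 10 − 20 + 10 − 1 = -1, which agrees with 1 − 2 + 0 − 0 = -1.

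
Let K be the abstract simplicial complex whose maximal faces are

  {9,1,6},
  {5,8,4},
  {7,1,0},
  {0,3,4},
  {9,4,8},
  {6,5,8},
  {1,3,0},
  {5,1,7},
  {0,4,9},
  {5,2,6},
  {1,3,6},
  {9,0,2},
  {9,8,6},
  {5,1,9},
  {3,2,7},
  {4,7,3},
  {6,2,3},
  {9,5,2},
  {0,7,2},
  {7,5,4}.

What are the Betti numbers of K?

Order the vertices as 0 < 1 < 2 < 3 < 4 < 5 < 6 < 7 < 8 < 9. Listing each simplex with vertices in this order, K has dimension 2 with simplices:

  0-simplices (10): [0], [1], [2], [3], [4], [5], [6], [7], [8], [9]
  1-simplices (30): (30 of them)
  2-simplices (20): (20 of them)

so the chain groups are C_0 ≅ Z^10, C_1 ≅ Z^30, C_2 ≅ Z^20.

∂_1: C_1 → C_0 sends each edge [p,q] (with p < q) to q − p. For instance
  ∂[2,6] = [6] − [2].
The resulting 10×30 matrix has rank 9, and its Smith normal form has invariant factors (1,1,1,1,1,1,1,1,1).

Boundary ∂_2: C_2 → C_1 sends each 2-simplex [p,q,r] to [q,r] − [p,r] + [p,q]. For instance
  ∂[2,3,7] = [3,7] − [2,7] + [2,3],
  ∂[0,1,3] = [1,3] − [0,3] + [0,1].
The resulting 30×20 matrix has rank 20, and its Smith normal form has invariant factors (1,1,1,1,1,1,1,1,1,1,1,1,1,1,1,1,1,1,1,2).

Now H_k = ker ∂_k / im ∂_{k+1}, so:

  H_0: rank C_0 − rank ∂_1 = 10 − 9 = 1, and the invariant factors of ∂_1 are all 1, so H_0 = Z.
  H_1: rank ker ∂_1 − rank ∂_2 = (30 − 9) − 20 = 1, and ∂_2 has invariant factor 2 > 1, so H_1 = Z ⊕ Z/2.
  H_2: rank ker ∂_2 − rank ∂_3 = (20 − 20) − 0 = 0, and there is no ∂_3, so H_2 = 0.

(K is a triangulation of the Klein bottle.)

Hence the Betti numbers are b_0 = 1, b_1 = 1, b_2 = 0.

b_0 = 1, b_1 = 1, b_2 = 0.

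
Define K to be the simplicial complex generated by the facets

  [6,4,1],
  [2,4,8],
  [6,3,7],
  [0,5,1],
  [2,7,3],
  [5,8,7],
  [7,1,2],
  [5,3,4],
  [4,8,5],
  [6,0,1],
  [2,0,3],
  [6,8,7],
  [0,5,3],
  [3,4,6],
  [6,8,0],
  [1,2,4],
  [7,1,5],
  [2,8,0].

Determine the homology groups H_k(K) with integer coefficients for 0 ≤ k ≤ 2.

H_0 ≅ Z,  H_1 ≅ Z^2,  H_2 ≅ Z.

K has 9 vertices, 27 edges, 18 triangles.
rank ∂_0 = 0, rank ∂_1 = 8 ⇒ b_0 = 9 − 0 − 8 = 1; all invariant factors of ∂_1 are 1 so no torsion. So H_0 = Z.
rank ∂_1 = 8, rank ∂_2 = 17 ⇒ b_1 = 27 − 8 − 17 = 2; all invariant factors of ∂_2 are 1 so no torsion. So H_1 = Z^2.
rank ∂_2 = 17, rank ∂_3 = 0 ⇒ b_2 = 18 − 17 − 0 = 1. So H_2 = Z.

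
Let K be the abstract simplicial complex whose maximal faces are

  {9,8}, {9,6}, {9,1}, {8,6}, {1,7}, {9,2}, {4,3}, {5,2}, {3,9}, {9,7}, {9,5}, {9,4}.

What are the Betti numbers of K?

Fix the vertex order 1 < 2 < 3 < 4 < 5 < 6 < 7 < 8 < 9 and write every simplex with vertices in increasing order. Then dim K = 1 and the simplices of K are:

  0-simplices (9): [1], [2], [3], [4], [5], [6], [7], [8], [9]
  1-simplices (12): [1,7], [1,9], [2,5], [2,9], [3,4], [3,9], [4,9], [5,9], [6,8], [6,9], [7,9], [8,9]

Hence C_0 ≅ Z^9, C_1 ≅ Z^12.

Boundary ∂_1: C_1 → C_0 is given by ∂[p,q] = [q] − [p].
The 9×12 boundary matrix has rank 8 and Smith normal form diag(1,1,1,1,1,1,1,1).

Reading off H_k = ker ∂_k / im ∂_{k+1}:

  H_0: rank C_0 − rank ∂_1 = 9 − 8 = 1, and the invariant factors of ∂_1 are all 1, so H_0 ≅ Z.
  H_1: rank ker ∂_1 − rank ∂_2 = (12 − 8) − 0 = 4, and there is no ∂_2, so H_1 ≅ Z^4.

As a check, the Euler characteristic is 9 − 12 = -3, which agrees with 1 − 4 = -3.

Hence the Betti numbers are b_0 = 1, b_1 = 4.

b_0 = 1, b_1 = 4.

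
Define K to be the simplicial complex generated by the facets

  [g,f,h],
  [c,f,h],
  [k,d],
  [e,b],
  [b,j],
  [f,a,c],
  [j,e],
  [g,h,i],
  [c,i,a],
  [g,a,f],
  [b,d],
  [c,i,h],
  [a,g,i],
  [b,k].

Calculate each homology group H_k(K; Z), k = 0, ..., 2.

H_0 ≅ Z^2,  H_1 ≅ Z^2,  H_2 ≅ Z.

We work with the vertex ordering a < b < c < d < e < f < g < h < i < j < k. The simplices of K, each written with vertices in increasing order, are:

  0-simplices (11): a, b, c, d, e, f, g, h, i, j, k
  1-simplices (18): ac, af, ag, ai, bd, be, bj, bk, cf, ch, ci, dk, ej, fg, fh, gh, gi, hi
  2-simplices (8): acf, aci, afg, agi, cfh, chi, fgh, ghi

giving chain groups C_0 ≅ Z^11, C_1 ≅ Z^18, C_2 ≅ Z^8.

Boundary ∂_1: C_1 → C_0 is given by ∂[p,q] = [q] − [p].
The resulting 11×18 matrix has rank 9, and its Smith normal form has invariant factors (1,1,1,1,1,1,1,1,1).

The boundary map ∂_2: C_2 → C_1 maps a triangle to the signed sum of its edges. For instance
  ∂ghi = hi − gi + gh,
  ∂agi = gi − ai + ag.
The 18×8 boundary matrix has rank 7 and Smith normal form diag(1,1,1,1,1,1,1).

From H_k ≅ ker(∂_k) / im(∂_{k+1}) we obtain:

  H_0: rank C_0 − rank ∂_1 = 11 − 9 = 2, and the invariant factors of ∂_1 are all 1, so H_0 ≅ Z^2.
  H_1: rank ker ∂_1 − rank ∂_2 = (18 − 9) − 7 = 2, and the invariant factors of ∂_2 are all 1, so H_1 ≅ Z^2.
  H_2: rank ker ∂_2 − rank ∂_3 = (8 − 7) − 0 = 1, and there is no ∂_3, so H_2 ≅ Z.

As a check, the Euler characteristic is 11 − 18 + 8 = 1, which agrees with 2 − 2 + 1 = 1.
(K is a triangulation of the disjoint union of the 2-sphere S^2 and a wedge of 2 circles.)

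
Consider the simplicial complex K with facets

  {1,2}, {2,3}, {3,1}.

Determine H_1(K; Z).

K has 3 vertices, 3 edges.
rank ∂_1 = 2, rank ∂_2 = 0 ⇒ b_1 = 3 − 2 − 0 = 1. So H_1 = Z.

H_1 ≅ Z.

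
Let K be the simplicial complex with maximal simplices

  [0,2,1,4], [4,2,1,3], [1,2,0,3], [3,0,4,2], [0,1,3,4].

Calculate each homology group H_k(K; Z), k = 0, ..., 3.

We work with the vertex ordering 0 < 1 < 2 < 3 < 4. The simplices of K, each written with vertices in increasing order, are:

  0-simplices (5): [0], [1], [2], [3], [4]
  1-simplices (10): [0,1], [0,2], [0,3], [0,4], [1,2], [1,3], [1,4], [2,3], [2,4], [3,4]
  2-simplices (10): [0,1,2], [0,1,3], [0,1,4], [0,2,3], [0,2,4], [0,3,4], [1,2,3], [1,2,4], [1,3,4], [2,3,4]
  3-simplices (5): [0,1,2,3], [0,1,2,4], [0,1,3,4], [0,2,3,4], [1,2,3,4]

giving chain groups C_0 ≅ Z^5, C_1 ≅ Z^10, C_2 ≅ Z^10, C_3 ≅ Z^5.

∂_1: C_1 → C_0 sends each edge [p,q] (with p < q) to q − p.
The resulting 5×10 matrix has rank 4, and its Smith normal form has invariant factors (1,1,1,1).

Boundary ∂_2: C_2 → C_1 maps a triangle to the signed sum of its edges. For instance
  ∂[1,2,3] = [2,3] − [1,3] + [1,2],
  ∂[2,3,4] = [3,4] − [2,4] + [2,3].
As a 10×10 matrix over Z this has rank 6, with invariant factors (1,1,1,1,1,1).

∂_3: C_3 → C_2 sends each 3-simplex σ to the alternating sum Σ_i (−1)^i (σ with its i-th vertex removed). For instance
  ∂[1,2,3,4] = [2,3,4] − [1,3,4] + [1,2,4] − [1,2,3],
  ∂[0,2,3,4] = [2,3,4] − [0,3,4] + [0,2,4] − [0,2,3].
The 10×5 boundary matrix has rank 4 and Smith normal form diag(1,1,1,1).

Now H_k = ker ∂_k / im ∂_{k+1}, so:

  H_0: rank C_0 − rank ∂_1 = 5 − 4 = 1, and the invariant factors of ∂_1 are all 1, so H_0 ≅ Z.
  H_1: rank ker ∂_1 − rank ∂_2 = (10 − 4) − 6 = 0, and the invariant factors of ∂_2 are all 1, so H_1 ≅ 0.
  H_2: rank ker ∂_2 − rank ∂_3 = (10 − 6) − 4 = 0, and the invariant factors of ∂_3 are all 1, so H_2 ≅ 0.
  H_3: rank ker ∂_3 − rank ∂_4 = (5 − 4) − 0 = 1, and there is no ∂_4, so H_3 ≅ Z.

H_0 ≅ Z,  H_1 = 0,  H_2 = 0,  H_3 ≅ Z.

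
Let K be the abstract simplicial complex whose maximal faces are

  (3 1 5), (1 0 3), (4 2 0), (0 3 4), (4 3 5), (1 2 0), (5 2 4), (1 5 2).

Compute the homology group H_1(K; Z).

H_1 = 0.

Take the total order 0 < 1 < 2 < 3 < 4 < 5 on the vertex set. Then K (dimension 2) consists of the simplices:

  0-simplices (6): [0], [1], [2], [3], [4], [5]
  1-simplices (12): [0,1], [0,2], [0,3], [0,4], [1,2], [1,3], [1,5], [2,4], [2,5], [3,4], [3,5], [4,5]
  2-simplices (8): [0,1,2], [0,1,3], [0,2,4], [0,3,4], [1,2,5], [1,3,5], [2,4,5], [3,4,5]

giving chain groups C_0 ≅ Z^6, C_1 ≅ Z^12, C_2 ≅ Z^8.

The boundary map ∂_1: C_1 → C_0 is given by ∂[p,q] = [q] − [p].
This gives a 6×12 integer matrix of rank 5; reducing to Smith normal form yields diagonal entries (1,1,1,1,1).

∂_2: C_2 → C_1 maps a triangle to the signed sum of its edges. For instance
  ∂[0,1,3] = [1,3] − [0,3] + [0,1],
  ∂[0,2,4] = [2,4] − [0,4] + [0,2].
This gives a 12×8 integer matrix of rank 7; reducing to Smith normal form yields diagonal entries (1,1,1,1,1,1,1).

Now H_k = ker ∂_k / im ∂_{k+1}, so:

  H_1: rank ker ∂_1 − rank ∂_2 = (12 − 5) − 7 = 0, and the invariant factors of ∂_2 are all 1, so H_1 = 0.

(K is a triangulation of the 2-sphere S^2.)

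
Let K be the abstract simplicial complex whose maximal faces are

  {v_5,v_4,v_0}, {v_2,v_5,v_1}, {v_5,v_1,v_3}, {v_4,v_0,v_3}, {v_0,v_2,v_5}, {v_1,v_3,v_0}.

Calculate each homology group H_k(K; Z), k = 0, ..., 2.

Take the total order v_0 < v_1 < v_2 < v_3 < v_4 < v_5 on the vertex set. Then K (dimension 2) consists of the simplices:

  0-simplices (6): [v_0], [v_1], [v_2], [v_3], [v_4], [v_5]
  1-simplices (12): [v_0,v_1], [v_0,v_2], [v_0,v_3], [v_0,v_4], [v_0,v_5], [v_1,v_2], [v_1,v_3], [v_1,v_5], [v_2,v_5], [v_3,v_4], [v_3,v_5], [v_4,v_5]
  2-simplices (6): [v_0,v_1,v_3], [v_0,v_2,v_5], [v_0,v_3,v_4], [v_0,v_4,v_5], [v_1,v_2,v_5], [v_1,v_3,v_5]

so the chain groups are C_0 ≅ Z^6, C_1 ≅ Z^12, C_2 ≅ Z^6.

Boundary ∂_1: C_1 → C_0 is given by ∂[p,q] = [q] − [p].
The 6×12 boundary matrix has rank 5 and Smith normal form diag(1,1,1,1,1).

The boundary map ∂_2: C_2 → C_1 maps a triangle to the signed sum of its edges. For instance
  ∂[v_0,v_3,v_4] = [v_3,v_4] − [v_0,v_4] + [v_0,v_3],
  ∂[v_0,v_4,v_5] = [v_4,v_5] − [v_0,v_5] + [v_0,v_4].
As a 12×6 matrix over Z this has rank 6, with invariant factors (1,1,1,1,1,1).

Now H_k = ker ∂_k / im ∂_{k+1}, so:

  H_0: rank C_0 − rank ∂_1 = 6 − 5 = 1, and the invariant factors of ∂_1 are all 1, so H_0 = Z.
  H_1: rank ker ∂_1 − rank ∂_2 = (12 − 5) − 6 = 1, and the invariant factors of ∂_2 are all 1, so H_1 = Z.
  H_2: rank ker ∂_2 − rank ∂_3 = (6 − 6) − 0 = 0, and there is no ∂_3, so H_2 = 0.

As a check, the Euler characteristic is 6 − 12 + 6 = 0, which agrees with 1 − 1 + 0 = 0.

H_0 = Z,  H_1 = Z,  H_2 = 0.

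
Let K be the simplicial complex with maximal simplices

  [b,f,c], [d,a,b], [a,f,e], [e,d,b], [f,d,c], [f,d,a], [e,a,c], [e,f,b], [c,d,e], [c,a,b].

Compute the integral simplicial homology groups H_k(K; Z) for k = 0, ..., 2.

Order the vertices as a < b < c < d < e < f. Listing each simplex with vertices in this order, K has dimension 2 with simplices:

  0-simplices (6): a, b, c, d, e, f
  1-simplices (15): ab, ac, ad, ae, af, bc, bd, be, bf, cd, ce, cf, de, df, ef
  2-simplices (10): abc, abd, ace, adf, aef, bcf, bde, bef, cde, cdf

giving chain groups C_0 ≅ Z^6, C_1 ≅ Z^15, C_2 ≅ Z^10.

∂_1: C_1 → C_0 sends each edge [p,q] (with p < q) to q − p.
This gives a 6×15 integer matrix of rank 5; reducing to Smith normal form yields diagonal entries (1,1,1,1,1).

∂_2: C_2 → C_1 acts by ∂[p,q,r] = [q,r] − [p,r] + [p,q]. For instance
  ∂bcf = cf − bf + bc,
  ∂ace = ce − ae + ac.
The 15×10 boundary matrix has rank 10 and Smith normal form diag(1,1,1,1,1,1,1,1,1,2).

Reading off H_k = ker ∂_k / im ∂_{k+1}:

  H_0: rank C_0 − rank ∂_1 = 6 − 5 = 1, and the invariant factors of ∂_1 are all 1, so H_0 = Z.
  H_1: rank ker ∂_1 − rank ∂_2 = (15 − 5) − 10 = 0, and ∂_2 has invariant factor 2 > 1, so H_1 = Z/2Z.
  H_2: rank ker ∂_2 − rank ∂_3 = (10 − 10) − 0 = 0, and there is no ∂_3, so H_2 = 0.

As a check, the Euler characteristic is 6 − 15 + 10 = 1, which agrees with 1 − 0 + 0 = 1.

H_0 ≅ Z,  H_1 ≅ Z/2Z,  H_2 = 0.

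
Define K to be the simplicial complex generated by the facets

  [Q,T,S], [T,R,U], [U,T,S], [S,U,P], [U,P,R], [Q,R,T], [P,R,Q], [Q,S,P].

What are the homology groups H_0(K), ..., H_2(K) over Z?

Take the total order P < Q < R < S < T < U on the vertex set. Then K (dimension 2) consists of the simplices:

  0-simplices (6): P, Q, R, S, T, U
  1-simplices (12): PQ, PR, PS, PU, QR, QS, QT, RT, RU, ST, SU, TU
  2-simplices (8): PQR, PQS, PRU, PSU, QRT, QST, RTU, STU

giving chain groups C_0 ≅ Z^6, C_1 ≅ Z^12, C_2 ≅ Z^8.

Boundary ∂_1: C_1 → C_0 is given by ∂[p,q] = [q] − [p]. For instance
  ∂PR = R − P.
The 6×12 boundary matrix has rank 5 and Smith normal form diag(1,1,1,1,1).

The boundary map ∂_2: C_2 → C_1 sends each 2-simplex [p,q,r] to [q,r] − [p,r] + [p,q]. For instance
  ∂STU = TU − SU + ST,
  ∂PSU = SU − PU + PS.
This gives a 12×8 integer matrix of rank 7; reducing to Smith normal form yields diagonal entries (1,1,1,1,1,1,1).

Computing H_k = (kernel of ∂_k) / (image of ∂_{k+1}):

  H_0: rank C_0 − rank ∂_1 = 6 − 5 = 1, and the invariant factors of ∂_1 are all 1, so H_0 = Z.
  H_1: rank ker ∂_1 − rank ∂_2 = (12 − 5) − 7 = 0, and the invariant factors of ∂_2 are all 1, so H_1 = 0.
  H_2: rank ker ∂_2 − rank ∂_3 = (8 − 7) − 0 = 1, and there is no ∂_3, so H_2 = Z.

H_0 = Z,  H_1 = 0,  H_2 = Z.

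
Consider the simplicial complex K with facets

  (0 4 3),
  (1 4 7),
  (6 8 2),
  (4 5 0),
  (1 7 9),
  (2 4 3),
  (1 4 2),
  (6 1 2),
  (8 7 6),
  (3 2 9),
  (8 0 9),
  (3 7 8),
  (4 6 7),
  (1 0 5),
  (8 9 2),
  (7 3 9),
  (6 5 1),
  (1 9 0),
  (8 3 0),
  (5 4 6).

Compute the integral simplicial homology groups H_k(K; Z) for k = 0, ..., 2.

K has 10 vertices, 30 edges, 20 triangles.
rank ∂_0 = 0, rank ∂_1 = 9 ⇒ b_0 = 10 − 0 − 9 = 1; all invariant factors of ∂_1 are 1 so no torsion. So H_0 = Z.
rank ∂_1 = 9, rank ∂_2 = 20 ⇒ b_1 = 30 − 9 − 20 = 1; ∂_2 has invariant factor(s) [2] giving torsion. So H_1 = Z × Z/2.
rank ∂_2 = 20, rank ∂_3 = 0 ⇒ b_2 = 20 − 20 − 0 = 0. So H_2 = 0.

H_0 ≅ Z,  H_1 ≅ Z × Z/2,  H_2 = 0.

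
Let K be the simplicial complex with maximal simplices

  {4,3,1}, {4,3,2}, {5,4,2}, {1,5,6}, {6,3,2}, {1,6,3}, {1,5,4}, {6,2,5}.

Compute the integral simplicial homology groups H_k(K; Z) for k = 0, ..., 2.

Order the vertices as 1 < 2 < 3 < 4 < 5 < 6. Listing each simplex with vertices in this order, K has dimension 2 with simplices:

  0-simplices (6): [1], [2], [3], [4], [5], [6]
  1-simplices (12): [1,3], [1,4], [1,5], [1,6], [2,3], [2,4], [2,5], [2,6], [3,4], [3,6], [4,5], [5,6]
  2-simplices (8): [1,3,4], [1,3,6], [1,4,5], [1,5,6], [2,3,4], [2,3,6], [2,4,5], [2,5,6]

so the chain groups are C_0 ≅ Z^6, C_1 ≅ Z^12, C_2 ≅ Z^8.

The boundary map ∂_1: C_1 → C_0 sends each edge [p,q] (with p < q) to q − p. For instance
  ∂[5,6] = [6] − [5].
As a 6×12 matrix over Z this has rank 5, with invariant factors (1,1,1,1,1).

∂_2: C_2 → C_1 sends each 2-simplex [p,q,r] to [q,r] − [p,r] + [p,q]. For instance
  ∂[2,3,4] = [3,4] − [2,4] + [2,3],
  ∂[1,4,5] = [4,5] − [1,5] + [1,4].
The 12×8 boundary matrix has rank 7 and Smith normal form diag(1,1,1,1,1,1,1).

Now H_k = ker ∂_k / im ∂_{k+1}, so:

  H_0: rank C_0 − rank ∂_1 = 6 − 5 = 1, and the invariant factors of ∂_1 are all 1, so H_0 = Z.
  H_1: rank ker ∂_1 − rank ∂_2 = (12 − 5) − 7 = 0, and the invariant factors of ∂_2 are all 1, so H_1 = 0.
  H_2: rank ker ∂_2 − rank ∂_3 = (8 − 7) − 0 = 1, and there is no ∂_3, so H_2 = Z.

As a check, the Euler characteristic is 6 − 12 + 8 = 2, which agrees with 1 − 0 + 1 = 2.

H_0 = Z,  H_1 = 0,  H_2 = Z.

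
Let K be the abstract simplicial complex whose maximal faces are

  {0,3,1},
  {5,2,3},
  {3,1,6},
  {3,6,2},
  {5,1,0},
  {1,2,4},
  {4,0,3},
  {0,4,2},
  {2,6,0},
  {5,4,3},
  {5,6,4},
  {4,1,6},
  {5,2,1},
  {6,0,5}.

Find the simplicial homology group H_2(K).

Take the total order 0 < 1 < 2 < 3 < 4 < 5 < 6 on the vertex set. Then K (dimension 2) consists of the simplices:

  0-simplices (7): [0], [1], [2], [3], [4], [5], [6]
  1-simplices (21): [0,1], [0,2], [0,3], [0,4], [0,5], [0,6], [1,2], [1,3], [1,4], [1,5], [1,6], [2,3], [2,4], [2,5], [2,6], [3,4], [3,5], [3,6], [4,5], [4,6], [5,6]
  2-simplices (14): [0,1,3], [0,1,5], [0,2,4], [0,2,6], [0,3,4], [0,5,6], [1,2,4], [1,2,5], [1,3,6], [1,4,6], [2,3,5], [2,3,6], [3,4,5], [4,5,6]

Hence C_0 ≅ Z^7, C_1 ≅ Z^21, C_2 ≅ Z^14.

Boundary ∂_1: C_1 → C_0 sends each edge [p,q] (with p < q) to q − p.
This gives a 7×21 integer matrix of rank 6; reducing to Smith normal form yields diagonal entries (1,1,1,1,1,1).

Boundary ∂_2: C_2 → C_1 sends each 2-simplex [p,q,r] to [q,r] − [p,r] + [p,q]. For instance
  ∂[0,2,6] = [2,6] − [0,6] + [0,2],
  ∂[0,3,4] = [3,4] − [0,4] + [0,3].
This gives a 21×14 integer matrix of rank 13; reducing to Smith normal form yields diagonal entries (1,1,1,1,1,1,1,1,1,1,1,1,1).

Reading off H_k = ker ∂_k / im ∂_{k+1}:

  H_2: rank ker ∂_2 − rank ∂_3 = (14 − 13) − 0 = 1, and there is no ∂_3, so H_2 = Z.

H_2 = Z.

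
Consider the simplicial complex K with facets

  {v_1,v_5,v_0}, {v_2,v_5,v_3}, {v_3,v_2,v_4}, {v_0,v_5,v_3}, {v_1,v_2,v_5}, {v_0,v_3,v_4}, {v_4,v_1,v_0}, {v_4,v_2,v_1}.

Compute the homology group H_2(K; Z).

H_2 = Z.

Take the total order v_0 < v_1 < v_2 < v_3 < v_4 < v_5 on the vertex set. Then K (dimension 2) consists of the simplices:

  0-simplices (6): [v_0], [v_1], [v_2], [v_3], [v_4], [v_5]
  1-simplices (12): [v_0,v_1], [v_0,v_3], [v_0,v_4], [v_0,v_5], [v_1,v_2], [v_1,v_4], [v_1,v_5], [v_2,v_3], [v_2,v_4], [v_2,v_5], [v_3,v_4], [v_3,v_5]
  2-simplices (8): [v_0,v_1,v_4], [v_0,v_1,v_5], [v_0,v_3,v_4], [v_0,v_3,v_5], [v_1,v_2,v_4], [v_1,v_2,v_5], [v_2,v_3,v_4], [v_2,v_3,v_5]

Hence C_0 ≅ Z^6, C_1 ≅ Z^12, C_2 ≅ Z^8.

∂_1: C_1 → C_0 maps an edge to its endpoints' difference, ∂[p,q] = q − p. For instance
  ∂[v_1,v_4] = [v_4] − [v_1].
As a 6×12 matrix over Z this has rank 5, with invariant factors (1,1,1,1,1).

∂_2: C_2 → C_1 sends each 2-simplex [p,q,r] to [q,r] − [p,r] + [p,q]. For instance
  ∂[v_0,v_1,v_5] = [v_1,v_5] − [v_0,v_5] + [v_0,v_1],
  ∂[v_1,v_2,v_4] = [v_2,v_4] − [v_1,v_4] + [v_1,v_2].
The 12×8 boundary matrix has rank 7 and Smith normal form diag(1,1,1,1,1,1,1).

Computing H_k = (kernel of ∂_k) / (image of ∂_{k+1}):

  H_2: rank ker ∂_2 − rank ∂_3 = (8 − 7) − 0 = 1, and there is no ∂_3, so H_2 = Z.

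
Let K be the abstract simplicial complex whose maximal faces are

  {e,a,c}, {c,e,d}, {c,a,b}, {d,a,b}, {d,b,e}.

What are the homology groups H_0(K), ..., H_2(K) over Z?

H_0 = Z,  H_1 = Z,  H_2 = 0.

We work with the vertex ordering a < b < c < d < e. The simplices of K, each written with vertices in increasing order, are:

  0-simplices (5): a, b, c, d, e
  1-simplices (10): ab, ac, ad, ae, bc, bd, be, cd, ce, de
  2-simplices (5): abc, abd, ace, bde, cde

so the chain groups are C_0 ≅ Z^5, C_1 ≅ Z^10, C_2 ≅ Z^5.

The boundary map ∂_1: C_1 → C_0 maps an edge to its endpoints' difference, ∂[p,q] = q − p.
The 5×10 boundary matrix has rank 4 and Smith normal form diag(1,1,1,1).

The boundary map ∂_2: C_2 → C_1 maps a triangle to the signed sum of its edges. For instance
  ∂cde = de − ce + cd,
  ∂ace = ce − ae + ac.
This gives a 10×5 integer matrix of rank 5; reducing to Smith normal form yields diagonal entries (1,1,1,1,1).

Now H_k = ker ∂_k / im ∂_{k+1}, so:

  H_0: rank C_0 − rank ∂_1 = 5 − 4 = 1, and the invariant factors of ∂_1 are all 1, so H_0 = Z.
  H_1: rank ker ∂_1 − rank ∂_2 = (10 − 4) − 5 = 1, and the invariant factors of ∂_2 are all 1, so H_1 = Z.
  H_2: rank ker ∂_2 − rank ∂_3 = (5 − 5) − 0 = 0, and there is no ∂_3, so H_2 = 0.

As a check, the Euler characteristic is 5 − 10 + 5 = 0, which agrees with 1 − 1 + 0 = 0.
(K is a triangulation of the Möbius band.)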